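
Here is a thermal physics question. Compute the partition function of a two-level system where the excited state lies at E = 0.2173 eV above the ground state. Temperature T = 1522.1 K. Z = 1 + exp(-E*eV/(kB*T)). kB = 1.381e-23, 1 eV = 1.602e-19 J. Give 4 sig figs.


Step 1: Compute beta*E = E*eV/(kB*T) = 0.2173*1.602e-19/(1.381e-23*1522.1) = 1.656
Step 2: exp(-beta*E) = exp(-1.656) = 0.1909
Step 3: Z = 1 + 0.1909 = 1.191

1.191


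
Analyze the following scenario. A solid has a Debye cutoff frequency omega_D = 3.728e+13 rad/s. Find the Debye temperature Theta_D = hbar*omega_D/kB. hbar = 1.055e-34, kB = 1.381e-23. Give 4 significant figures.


Step 1: hbar*omega_D = 1.055e-34 * 3.728e+13 = 3.933e-21 J
Step 2: Theta_D = 3.933e-21 / 1.381e-23
Step 3: Theta_D = 284.8 K

284.8


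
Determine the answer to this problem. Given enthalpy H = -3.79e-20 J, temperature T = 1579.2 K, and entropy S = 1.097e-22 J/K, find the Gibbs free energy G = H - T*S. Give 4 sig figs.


Step 1: T*S = 1579.2 * 1.097e-22 = 1.732e-19 J
Step 2: G = H - T*S = -3.79e-20 - 1.732e-19
Step 3: G = -2.111e-19 J

-2.111e-19


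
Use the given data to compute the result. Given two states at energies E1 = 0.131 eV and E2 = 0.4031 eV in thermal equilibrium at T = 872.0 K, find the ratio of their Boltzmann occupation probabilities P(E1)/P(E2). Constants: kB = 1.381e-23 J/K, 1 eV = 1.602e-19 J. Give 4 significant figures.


Step 1: Compute energy difference dE = E1 - E2 = 0.131 - 0.4031 = -0.2721 eV
Step 2: Convert to Joules: dE_J = -0.2721 * 1.602e-19 = -4.359e-20 J
Step 3: Compute exponent = -dE_J / (kB * T) = -(-4.359e-20) / (1.381e-23 * 872.0) = 3.62
Step 4: P(E1)/P(E2) = exp(3.62) = 37.33

37.33


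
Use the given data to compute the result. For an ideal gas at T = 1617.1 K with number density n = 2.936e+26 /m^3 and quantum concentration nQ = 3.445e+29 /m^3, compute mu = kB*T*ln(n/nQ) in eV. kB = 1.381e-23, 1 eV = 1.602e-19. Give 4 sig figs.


Step 1: n/nQ = 2.936e+26/3.445e+29 = 0.0008522
Step 2: ln(n/nQ) = -7.068
Step 3: mu = kB*T*ln(n/nQ) = 2.233e-20*-7.068 = -1.578e-19 J
Step 4: Convert to eV: -1.578e-19/1.602e-19 = -0.9852 eV

-0.9852


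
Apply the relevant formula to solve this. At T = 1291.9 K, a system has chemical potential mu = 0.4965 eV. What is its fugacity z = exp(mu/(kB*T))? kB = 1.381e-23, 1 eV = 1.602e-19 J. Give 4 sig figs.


Step 1: Convert mu to Joules: 0.4965*1.602e-19 = 7.954e-20 J
Step 2: kB*T = 1.381e-23*1291.9 = 1.784e-20 J
Step 3: mu/(kB*T) = 4.458
Step 4: z = exp(4.458) = 86.33

86.33


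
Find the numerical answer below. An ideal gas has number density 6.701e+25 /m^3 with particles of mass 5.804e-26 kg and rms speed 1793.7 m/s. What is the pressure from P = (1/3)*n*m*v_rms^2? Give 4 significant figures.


Step 1: v_rms^2 = 1793.7^2 = 3.217e+06
Step 2: n*m = 6.701e+25*5.804e-26 = 3.889
Step 3: P = (1/3)*3.889*3.217e+06 = 4.171e+06 Pa

4.171e+06


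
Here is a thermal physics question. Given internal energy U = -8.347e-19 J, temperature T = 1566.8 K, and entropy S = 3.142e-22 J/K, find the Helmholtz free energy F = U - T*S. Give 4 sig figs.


Step 1: T*S = 1566.8 * 3.142e-22 = 4.923e-19 J
Step 2: F = U - T*S = -8.347e-19 - 4.923e-19
Step 3: F = -1.327e-18 J

-1.327e-18


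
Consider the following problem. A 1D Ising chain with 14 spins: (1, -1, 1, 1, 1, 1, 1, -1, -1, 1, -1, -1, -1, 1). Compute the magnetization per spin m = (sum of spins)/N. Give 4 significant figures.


Step 1: Count up spins (+1): 8, down spins (-1): 6
Step 2: Total magnetization M = 8 - 6 = 2
Step 3: m = M/N = 2/14 = 0.1429

0.1429


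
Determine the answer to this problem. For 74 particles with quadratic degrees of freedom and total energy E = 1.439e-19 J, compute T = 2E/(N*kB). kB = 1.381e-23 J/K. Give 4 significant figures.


Step 1: Numerator = 2*E = 2*1.439e-19 = 2.878e-19 J
Step 2: Denominator = N*kB = 74*1.381e-23 = 1.022e-21
Step 3: T = 2.878e-19 / 1.022e-21 = 281.6 K

281.6


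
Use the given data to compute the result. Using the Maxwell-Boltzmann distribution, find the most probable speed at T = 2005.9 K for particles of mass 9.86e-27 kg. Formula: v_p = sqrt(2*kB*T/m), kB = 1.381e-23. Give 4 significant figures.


Step 1: Numerator = 2*kB*T = 2*1.381e-23*2005.9 = 5.54e-20
Step 2: Ratio = 5.54e-20 / 9.86e-27 = 5.619e+06
Step 3: v_p = sqrt(5.619e+06) = 2370 m/s

2370


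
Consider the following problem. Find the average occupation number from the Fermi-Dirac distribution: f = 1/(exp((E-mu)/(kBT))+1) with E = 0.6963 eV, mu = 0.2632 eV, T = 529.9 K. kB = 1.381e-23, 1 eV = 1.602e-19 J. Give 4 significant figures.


Step 1: (E - mu) = 0.6963 - 0.2632 = 0.4331 eV
Step 2: Convert: (E-mu)*eV = 6.938e-20 J
Step 3: x = (E-mu)*eV/(kB*T) = 9.481
Step 4: f = 1/(exp(9.481)+1) = 7.627e-05

7.627e-05


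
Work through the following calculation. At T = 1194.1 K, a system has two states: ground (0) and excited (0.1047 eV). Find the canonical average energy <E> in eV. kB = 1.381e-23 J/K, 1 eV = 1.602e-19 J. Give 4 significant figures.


Step 1: beta*E = 0.1047*1.602e-19/(1.381e-23*1194.1) = 1.017
Step 2: exp(-beta*E) = 0.3616
Step 3: <E> = 0.1047*0.3616/(1+0.3616) = 0.02781 eV

0.02781


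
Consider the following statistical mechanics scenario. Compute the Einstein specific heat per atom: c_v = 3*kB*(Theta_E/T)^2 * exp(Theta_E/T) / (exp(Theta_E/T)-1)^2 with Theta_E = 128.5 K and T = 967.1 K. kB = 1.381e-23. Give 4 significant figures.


Step 1: x = Theta_E/T = 128.5/967.1 = 0.1329
Step 2: x^2 = 0.01765
Step 3: exp(x) = 1.142
Step 4: c_v = 3*1.381e-23*0.01765*1.142/(1.142-1)^2 = 4.137e-23

4.137e-23


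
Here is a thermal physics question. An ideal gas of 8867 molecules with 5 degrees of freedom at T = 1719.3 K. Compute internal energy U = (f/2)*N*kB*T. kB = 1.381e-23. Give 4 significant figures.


Step 1: f/2 = 5/2 = 2.5
Step 2: N*kB*T = 8867*1.381e-23*1719.3 = 2.105e-16
Step 3: U = 2.5 * 2.105e-16 = 5.263e-16 J

5.263e-16


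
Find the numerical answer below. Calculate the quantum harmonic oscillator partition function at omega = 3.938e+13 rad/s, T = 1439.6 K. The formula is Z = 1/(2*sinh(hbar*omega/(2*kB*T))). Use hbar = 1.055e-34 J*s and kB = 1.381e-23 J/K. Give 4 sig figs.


Step 1: Compute x = hbar*omega/(kB*T) = 1.055e-34*3.938e+13/(1.381e-23*1439.6) = 0.209
Step 2: x/2 = 0.1045
Step 3: sinh(x/2) = 0.1047
Step 4: Z = 1/(2*0.1047) = 4.777

4.777


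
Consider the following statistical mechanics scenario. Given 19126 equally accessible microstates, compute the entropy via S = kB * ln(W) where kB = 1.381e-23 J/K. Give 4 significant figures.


Step 1: ln(W) = ln(19126) = 9.859
Step 2: S = kB * ln(W) = 1.381e-23 * 9.859
Step 3: S = 1.362e-22 J/K

1.362e-22


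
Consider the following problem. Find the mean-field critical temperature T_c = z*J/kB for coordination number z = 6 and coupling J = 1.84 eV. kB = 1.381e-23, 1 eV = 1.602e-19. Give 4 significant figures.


Step 1: z*J = 6*1.84 = 11.04 eV
Step 2: Convert to Joules: 11.04*1.602e-19 = 1.769e-18 J
Step 3: T_c = 1.769e-18 / 1.381e-23 = 1.281e+05 K

1.281e+05


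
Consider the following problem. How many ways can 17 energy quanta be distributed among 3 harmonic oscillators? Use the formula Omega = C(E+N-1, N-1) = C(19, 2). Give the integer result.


Step 1: Use binomial coefficient C(19, 2)
Step 2: Numerator = 19! / 17!
Step 3: Denominator = 2!
Step 4: Omega = 171

171


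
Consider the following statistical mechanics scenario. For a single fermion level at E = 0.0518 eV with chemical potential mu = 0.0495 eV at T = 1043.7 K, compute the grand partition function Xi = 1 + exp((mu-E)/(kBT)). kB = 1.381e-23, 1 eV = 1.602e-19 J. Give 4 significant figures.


Step 1: (mu - E) = 0.0495 - 0.0518 = -0.0023 eV
Step 2: x = (mu-E)*eV/(kB*T) = -0.0023*1.602e-19/(1.381e-23*1043.7) = -0.02556
Step 3: exp(x) = 0.9748
Step 4: Xi = 1 + 0.9748 = 1.975

1.975


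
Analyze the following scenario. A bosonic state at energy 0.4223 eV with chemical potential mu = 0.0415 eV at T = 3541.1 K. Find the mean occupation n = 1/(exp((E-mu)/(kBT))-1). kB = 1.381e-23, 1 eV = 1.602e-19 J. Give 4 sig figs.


Step 1: (E - mu) = 0.3808 eV
Step 2: x = (E-mu)*eV/(kB*T) = 0.3808*1.602e-19/(1.381e-23*3541.1) = 1.247
Step 3: exp(x) = 3.481
Step 4: n = 1/(exp(x)-1) = 0.403

0.403


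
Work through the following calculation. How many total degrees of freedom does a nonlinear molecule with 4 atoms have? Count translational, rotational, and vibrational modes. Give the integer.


Step 1: Translational DOF = 3
Step 2: Rotational DOF (nonlinear) = 3
Step 3: Vibrational DOF = 3*4 - 6 = 6
Step 4: Total = 3 + 3 + 6 = 12

12


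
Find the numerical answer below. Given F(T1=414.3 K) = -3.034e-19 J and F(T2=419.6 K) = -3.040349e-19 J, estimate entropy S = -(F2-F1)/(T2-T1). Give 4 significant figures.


Step 1: dF = F2 - F1 = -3.040349e-19 - (-3.034e-19) = -6.349e-22 J
Step 2: dT = T2 - T1 = 419.6 - 414.3 = 5.3 K
Step 3: S = -dF/dT = -(-6.349e-22)/5.3 = 1.198e-22 J/K

1.198e-22


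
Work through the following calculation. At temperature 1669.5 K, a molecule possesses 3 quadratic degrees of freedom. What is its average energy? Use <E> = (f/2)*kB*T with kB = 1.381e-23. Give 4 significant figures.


Step 1: f/2 = 3/2 = 1.5
Step 2: kB*T = 1.381e-23 * 1669.5 = 2.306e-20
Step 3: <E> = 1.5 * 2.306e-20 = 3.458e-20 J

3.458e-20


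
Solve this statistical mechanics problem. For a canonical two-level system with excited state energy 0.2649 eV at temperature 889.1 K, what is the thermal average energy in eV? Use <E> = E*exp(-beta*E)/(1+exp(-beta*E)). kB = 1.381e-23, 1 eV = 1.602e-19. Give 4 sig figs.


Step 1: beta*E = 0.2649*1.602e-19/(1.381e-23*889.1) = 3.456
Step 2: exp(-beta*E) = 0.03155
Step 3: <E> = 0.2649*0.03155/(1+0.03155) = 0.008102 eV

0.008102


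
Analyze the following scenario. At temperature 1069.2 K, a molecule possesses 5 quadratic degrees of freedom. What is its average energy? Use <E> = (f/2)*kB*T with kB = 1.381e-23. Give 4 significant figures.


Step 1: f/2 = 5/2 = 2.5
Step 2: kB*T = 1.381e-23 * 1069.2 = 1.477e-20
Step 3: <E> = 2.5 * 1.477e-20 = 3.691e-20 J

3.691e-20


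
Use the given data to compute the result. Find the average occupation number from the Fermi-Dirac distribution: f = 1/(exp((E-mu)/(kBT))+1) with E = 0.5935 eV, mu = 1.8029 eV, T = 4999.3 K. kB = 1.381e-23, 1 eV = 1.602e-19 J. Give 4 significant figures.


Step 1: (E - mu) = 0.5935 - 1.8029 = -1.209 eV
Step 2: Convert: (E-mu)*eV = -1.937e-19 J
Step 3: x = (E-mu)*eV/(kB*T) = -2.806
Step 4: f = 1/(exp(-2.806)+1) = 0.943

0.943


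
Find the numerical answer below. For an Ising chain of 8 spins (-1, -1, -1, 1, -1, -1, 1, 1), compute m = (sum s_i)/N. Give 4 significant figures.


Step 1: Count up spins (+1): 3, down spins (-1): 5
Step 2: Total magnetization M = 3 - 5 = -2
Step 3: m = M/N = -2/8 = -0.25

-0.25


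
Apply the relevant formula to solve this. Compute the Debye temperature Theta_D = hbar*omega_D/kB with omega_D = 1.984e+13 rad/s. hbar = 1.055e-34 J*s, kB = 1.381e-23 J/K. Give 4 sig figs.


Step 1: hbar*omega_D = 1.055e-34 * 1.984e+13 = 2.093e-21 J
Step 2: Theta_D = 2.093e-21 / 1.381e-23
Step 3: Theta_D = 151.6 K

151.6


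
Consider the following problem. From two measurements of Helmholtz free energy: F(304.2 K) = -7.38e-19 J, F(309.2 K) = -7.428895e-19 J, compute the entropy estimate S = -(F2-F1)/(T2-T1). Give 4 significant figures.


Step 1: dF = F2 - F1 = -7.428895e-19 - (-7.38e-19) = -4.8895e-21 J
Step 2: dT = T2 - T1 = 309.2 - 304.2 = 5 K
Step 3: S = -dF/dT = -(-4.8895e-21)/5 = 9.779e-22 J/K

9.779e-22


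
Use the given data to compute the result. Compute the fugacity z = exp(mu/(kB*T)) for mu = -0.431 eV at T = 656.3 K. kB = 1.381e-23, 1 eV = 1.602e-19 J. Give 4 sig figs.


Step 1: Convert mu to Joules: -0.431*1.602e-19 = -6.905e-20 J
Step 2: kB*T = 1.381e-23*656.3 = 9.064e-21 J
Step 3: mu/(kB*T) = -7.618
Step 4: z = exp(-7.618) = 0.0004915

0.0004915


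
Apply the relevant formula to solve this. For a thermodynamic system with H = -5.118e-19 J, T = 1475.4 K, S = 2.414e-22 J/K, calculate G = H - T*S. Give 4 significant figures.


Step 1: T*S = 1475.4 * 2.414e-22 = 3.562e-19 J
Step 2: G = H - T*S = -5.118e-19 - 3.562e-19
Step 3: G = -8.68e-19 J

-8.68e-19


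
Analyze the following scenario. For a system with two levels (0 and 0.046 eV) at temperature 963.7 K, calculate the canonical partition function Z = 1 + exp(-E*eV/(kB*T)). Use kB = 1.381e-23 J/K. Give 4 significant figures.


Step 1: Compute beta*E = E*eV/(kB*T) = 0.046*1.602e-19/(1.381e-23*963.7) = 0.5537
Step 2: exp(-beta*E) = exp(-0.5537) = 0.5748
Step 3: Z = 1 + 0.5748 = 1.575

1.575


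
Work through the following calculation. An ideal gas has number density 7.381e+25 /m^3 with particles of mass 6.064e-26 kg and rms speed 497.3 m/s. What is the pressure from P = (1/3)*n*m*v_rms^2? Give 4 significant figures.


Step 1: v_rms^2 = 497.3^2 = 2.473e+05
Step 2: n*m = 7.381e+25*6.064e-26 = 4.476
Step 3: P = (1/3)*4.476*2.473e+05 = 3.69e+05 Pa

3.69e+05


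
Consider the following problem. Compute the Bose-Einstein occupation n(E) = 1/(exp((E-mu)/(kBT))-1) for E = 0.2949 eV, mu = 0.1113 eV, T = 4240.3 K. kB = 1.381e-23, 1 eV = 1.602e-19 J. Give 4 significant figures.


Step 1: (E - mu) = 0.1836 eV
Step 2: x = (E-mu)*eV/(kB*T) = 0.1836*1.602e-19/(1.381e-23*4240.3) = 0.5023
Step 3: exp(x) = 1.652
Step 4: n = 1/(exp(x)-1) = 1.533

1.533


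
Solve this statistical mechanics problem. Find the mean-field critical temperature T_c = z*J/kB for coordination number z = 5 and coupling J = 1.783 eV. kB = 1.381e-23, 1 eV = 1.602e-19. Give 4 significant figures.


Step 1: z*J = 5*1.783 = 8.915 eV
Step 2: Convert to Joules: 8.915*1.602e-19 = 1.428e-18 J
Step 3: T_c = 1.428e-18 / 1.381e-23 = 1.034e+05 K

1.034e+05


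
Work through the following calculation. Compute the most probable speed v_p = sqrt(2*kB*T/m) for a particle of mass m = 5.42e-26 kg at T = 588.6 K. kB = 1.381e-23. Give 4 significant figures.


Step 1: Numerator = 2*kB*T = 2*1.381e-23*588.6 = 1.626e-20
Step 2: Ratio = 1.626e-20 / 5.42e-26 = 2.999e+05
Step 3: v_p = sqrt(2.999e+05) = 547.7 m/s

547.7


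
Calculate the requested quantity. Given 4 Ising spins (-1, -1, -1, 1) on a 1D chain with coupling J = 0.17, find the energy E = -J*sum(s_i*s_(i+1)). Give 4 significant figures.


Step 1: Nearest-neighbor products: 1, 1, -1
Step 2: Sum of products = 1
Step 3: E = -0.17 * 1 = -0.17

-0.17


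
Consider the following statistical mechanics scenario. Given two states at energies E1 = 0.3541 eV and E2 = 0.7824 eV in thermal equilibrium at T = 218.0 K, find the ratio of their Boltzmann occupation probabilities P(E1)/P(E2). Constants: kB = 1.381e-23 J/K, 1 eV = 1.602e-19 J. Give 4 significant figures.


Step 1: Compute energy difference dE = E1 - E2 = 0.3541 - 0.7824 = -0.4283 eV
Step 2: Convert to Joules: dE_J = -0.4283 * 1.602e-19 = -6.861e-20 J
Step 3: Compute exponent = -dE_J / (kB * T) = -(-6.861e-20) / (1.381e-23 * 218.0) = 22.79
Step 4: P(E1)/P(E2) = exp(22.79) = 7.906e+09

7.906e+09


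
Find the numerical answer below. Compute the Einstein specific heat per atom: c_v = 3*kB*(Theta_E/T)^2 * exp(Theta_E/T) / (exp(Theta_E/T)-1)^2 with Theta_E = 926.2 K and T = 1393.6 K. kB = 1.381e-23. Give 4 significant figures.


Step 1: x = Theta_E/T = 926.2/1393.6 = 0.6646
Step 2: x^2 = 0.4417
Step 3: exp(x) = 1.944
Step 4: c_v = 3*1.381e-23*0.4417*1.944/(1.944-1)^2 = 3.994e-23

3.994e-23


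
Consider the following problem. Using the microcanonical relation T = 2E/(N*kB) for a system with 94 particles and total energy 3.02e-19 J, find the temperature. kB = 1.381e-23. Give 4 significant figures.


Step 1: Numerator = 2*E = 2*3.02e-19 = 6.04e-19 J
Step 2: Denominator = N*kB = 94*1.381e-23 = 1.298e-21
Step 3: T = 6.04e-19 / 1.298e-21 = 465.3 K

465.3


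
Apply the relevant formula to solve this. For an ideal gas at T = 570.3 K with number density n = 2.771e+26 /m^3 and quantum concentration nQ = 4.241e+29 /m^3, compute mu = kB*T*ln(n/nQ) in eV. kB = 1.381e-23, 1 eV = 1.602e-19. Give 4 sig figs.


Step 1: n/nQ = 2.771e+26/4.241e+29 = 0.0006534
Step 2: ln(n/nQ) = -7.333
Step 3: mu = kB*T*ln(n/nQ) = 7.876e-21*-7.333 = -5.776e-20 J
Step 4: Convert to eV: -5.776e-20/1.602e-19 = -0.3605 eV

-0.3605


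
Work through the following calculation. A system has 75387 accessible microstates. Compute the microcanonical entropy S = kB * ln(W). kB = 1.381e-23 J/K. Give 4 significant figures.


Step 1: ln(W) = ln(75387) = 11.23
Step 2: S = kB * ln(W) = 1.381e-23 * 11.23
Step 3: S = 1.551e-22 J/K

1.551e-22


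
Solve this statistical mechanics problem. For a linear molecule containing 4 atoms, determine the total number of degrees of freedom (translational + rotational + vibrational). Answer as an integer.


Step 1: Translational DOF = 3
Step 2: Rotational DOF (linear) = 2
Step 3: Vibrational DOF = 3*4 - 5 = 7
Step 4: Total = 3 + 2 + 7 = 12

12


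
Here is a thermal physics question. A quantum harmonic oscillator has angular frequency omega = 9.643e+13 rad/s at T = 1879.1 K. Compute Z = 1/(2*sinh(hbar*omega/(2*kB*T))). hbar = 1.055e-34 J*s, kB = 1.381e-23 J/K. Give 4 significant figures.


Step 1: Compute x = hbar*omega/(kB*T) = 1.055e-34*9.643e+13/(1.381e-23*1879.1) = 0.392
Step 2: x/2 = 0.196
Step 3: sinh(x/2) = 0.1973
Step 4: Z = 1/(2*0.1973) = 2.535

2.535


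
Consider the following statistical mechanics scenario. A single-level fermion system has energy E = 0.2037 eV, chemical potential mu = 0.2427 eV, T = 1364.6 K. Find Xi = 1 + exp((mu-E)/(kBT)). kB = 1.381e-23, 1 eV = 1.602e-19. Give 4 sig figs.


Step 1: (mu - E) = 0.2427 - 0.2037 = 0.039 eV
Step 2: x = (mu-E)*eV/(kB*T) = 0.039*1.602e-19/(1.381e-23*1364.6) = 0.3315
Step 3: exp(x) = 1.393
Step 4: Xi = 1 + 1.393 = 2.393

2.393


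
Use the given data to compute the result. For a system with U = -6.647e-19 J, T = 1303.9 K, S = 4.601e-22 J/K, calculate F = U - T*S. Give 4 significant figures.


Step 1: T*S = 1303.9 * 4.601e-22 = 5.999e-19 J
Step 2: F = U - T*S = -6.647e-19 - 5.999e-19
Step 3: F = -1.265e-18 J

-1.265e-18


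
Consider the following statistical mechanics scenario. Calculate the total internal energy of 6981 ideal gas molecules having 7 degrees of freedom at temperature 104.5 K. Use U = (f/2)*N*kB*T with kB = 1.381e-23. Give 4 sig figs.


Step 1: f/2 = 7/2 = 3.5
Step 2: N*kB*T = 6981*1.381e-23*104.5 = 1.007e-17
Step 3: U = 3.5 * 1.007e-17 = 3.526e-17 J

3.526e-17


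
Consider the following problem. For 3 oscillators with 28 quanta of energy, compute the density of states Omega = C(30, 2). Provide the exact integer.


Step 1: Use binomial coefficient C(30, 2)
Step 2: Numerator = 30! / 28!
Step 3: Denominator = 2!
Step 4: Omega = 435

435


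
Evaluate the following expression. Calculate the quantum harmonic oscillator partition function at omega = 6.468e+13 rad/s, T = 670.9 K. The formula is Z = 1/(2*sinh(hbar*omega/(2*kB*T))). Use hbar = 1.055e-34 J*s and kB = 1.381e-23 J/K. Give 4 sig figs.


Step 1: Compute x = hbar*omega/(kB*T) = 1.055e-34*6.468e+13/(1.381e-23*670.9) = 0.7365
Step 2: x/2 = 0.3682
Step 3: sinh(x/2) = 0.3766
Step 4: Z = 1/(2*0.3766) = 1.328

1.328


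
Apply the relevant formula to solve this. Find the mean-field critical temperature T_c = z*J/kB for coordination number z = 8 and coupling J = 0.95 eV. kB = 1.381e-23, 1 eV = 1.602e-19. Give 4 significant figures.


Step 1: z*J = 8*0.95 = 7.6 eV
Step 2: Convert to Joules: 7.6*1.602e-19 = 1.218e-18 J
Step 3: T_c = 1.218e-18 / 1.381e-23 = 8.816e+04 K

8.816e+04


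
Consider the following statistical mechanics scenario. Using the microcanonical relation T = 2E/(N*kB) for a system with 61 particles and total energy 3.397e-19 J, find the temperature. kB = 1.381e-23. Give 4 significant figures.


Step 1: Numerator = 2*E = 2*3.397e-19 = 6.794e-19 J
Step 2: Denominator = N*kB = 61*1.381e-23 = 8.424e-22
Step 3: T = 6.794e-19 / 8.424e-22 = 806.5 K

806.5


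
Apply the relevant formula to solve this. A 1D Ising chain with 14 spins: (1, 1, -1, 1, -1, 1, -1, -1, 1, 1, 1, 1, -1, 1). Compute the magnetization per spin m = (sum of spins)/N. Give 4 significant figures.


Step 1: Count up spins (+1): 9, down spins (-1): 5
Step 2: Total magnetization M = 9 - 5 = 4
Step 3: m = M/N = 4/14 = 0.2857

0.2857


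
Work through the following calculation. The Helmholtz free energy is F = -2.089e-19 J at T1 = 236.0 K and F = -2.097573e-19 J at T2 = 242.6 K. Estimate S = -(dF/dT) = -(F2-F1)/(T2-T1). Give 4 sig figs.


Step 1: dF = F2 - F1 = -2.097573e-19 - (-2.089e-19) = -8.573e-22 J
Step 2: dT = T2 - T1 = 242.6 - 236.0 = 6.6 K
Step 3: S = -dF/dT = -(-8.573e-22)/6.6 = 1.299e-22 J/K

1.299e-22


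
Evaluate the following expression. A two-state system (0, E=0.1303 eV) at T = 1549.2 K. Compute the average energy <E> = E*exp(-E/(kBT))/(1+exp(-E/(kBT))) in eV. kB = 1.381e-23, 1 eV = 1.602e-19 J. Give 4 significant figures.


Step 1: beta*E = 0.1303*1.602e-19/(1.381e-23*1549.2) = 0.9757
Step 2: exp(-beta*E) = 0.3769
Step 3: <E> = 0.1303*0.3769/(1+0.3769) = 0.03567 eV

0.03567


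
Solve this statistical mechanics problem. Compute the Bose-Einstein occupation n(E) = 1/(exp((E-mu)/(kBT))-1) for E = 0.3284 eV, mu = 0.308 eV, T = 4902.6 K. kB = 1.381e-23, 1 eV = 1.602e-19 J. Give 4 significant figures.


Step 1: (E - mu) = 0.0204 eV
Step 2: x = (E-mu)*eV/(kB*T) = 0.0204*1.602e-19/(1.381e-23*4902.6) = 0.04827
Step 3: exp(x) = 1.049
Step 4: n = 1/(exp(x)-1) = 20.22

20.22


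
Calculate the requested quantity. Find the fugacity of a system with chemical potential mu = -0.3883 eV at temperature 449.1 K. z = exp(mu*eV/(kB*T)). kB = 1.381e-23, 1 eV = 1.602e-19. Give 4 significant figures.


Step 1: Convert mu to Joules: -0.3883*1.602e-19 = -6.221e-20 J
Step 2: kB*T = 1.381e-23*449.1 = 6.202e-21 J
Step 3: mu/(kB*T) = -10.03
Step 4: z = exp(-10.03) = 4.407e-05

4.407e-05


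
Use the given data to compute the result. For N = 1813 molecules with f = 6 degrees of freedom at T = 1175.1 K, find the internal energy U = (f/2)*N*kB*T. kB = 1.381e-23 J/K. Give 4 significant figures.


Step 1: f/2 = 6/2 = 3.0
Step 2: N*kB*T = 1813*1.381e-23*1175.1 = 2.942e-17
Step 3: U = 3.0 * 2.942e-17 = 8.826e-17 J

8.826e-17


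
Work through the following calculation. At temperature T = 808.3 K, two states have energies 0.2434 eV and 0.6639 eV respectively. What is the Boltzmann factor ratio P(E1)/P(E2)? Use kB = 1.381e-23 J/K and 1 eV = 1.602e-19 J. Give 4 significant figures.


Step 1: Compute energy difference dE = E1 - E2 = 0.2434 - 0.6639 = -0.4205 eV
Step 2: Convert to Joules: dE_J = -0.4205 * 1.602e-19 = -6.736e-20 J
Step 3: Compute exponent = -dE_J / (kB * T) = -(-6.736e-20) / (1.381e-23 * 808.3) = 6.035
Step 4: P(E1)/P(E2) = exp(6.035) = 417.7

417.7


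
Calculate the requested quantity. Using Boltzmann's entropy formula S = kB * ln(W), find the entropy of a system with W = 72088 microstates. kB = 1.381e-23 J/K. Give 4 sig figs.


Step 1: ln(W) = ln(72088) = 11.19
Step 2: S = kB * ln(W) = 1.381e-23 * 11.19
Step 3: S = 1.545e-22 J/K

1.545e-22


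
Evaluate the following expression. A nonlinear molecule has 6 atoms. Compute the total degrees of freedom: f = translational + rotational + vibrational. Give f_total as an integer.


Step 1: Translational DOF = 3
Step 2: Rotational DOF (nonlinear) = 3
Step 3: Vibrational DOF = 3*6 - 6 = 12
Step 4: Total = 3 + 3 + 12 = 18

18


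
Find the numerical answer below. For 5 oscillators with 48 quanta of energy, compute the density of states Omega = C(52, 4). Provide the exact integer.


Step 1: Use binomial coefficient C(52, 4)
Step 2: Numerator = 52! / 48!
Step 3: Denominator = 4!
Step 4: Omega = 270725

270725


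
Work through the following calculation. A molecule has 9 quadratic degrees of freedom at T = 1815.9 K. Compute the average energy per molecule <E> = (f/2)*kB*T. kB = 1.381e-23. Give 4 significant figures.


Step 1: f/2 = 9/2 = 4.5
Step 2: kB*T = 1.381e-23 * 1815.9 = 2.508e-20
Step 3: <E> = 4.5 * 2.508e-20 = 1.128e-19 J

1.128e-19


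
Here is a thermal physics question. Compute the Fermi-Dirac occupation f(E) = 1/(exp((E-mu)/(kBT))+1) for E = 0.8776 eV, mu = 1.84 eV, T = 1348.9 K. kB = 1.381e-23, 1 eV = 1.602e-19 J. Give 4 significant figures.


Step 1: (E - mu) = 0.8776 - 1.84 = -0.9624 eV
Step 2: Convert: (E-mu)*eV = -1.542e-19 J
Step 3: x = (E-mu)*eV/(kB*T) = -8.276
Step 4: f = 1/(exp(-8.276)+1) = 0.9997

0.9997


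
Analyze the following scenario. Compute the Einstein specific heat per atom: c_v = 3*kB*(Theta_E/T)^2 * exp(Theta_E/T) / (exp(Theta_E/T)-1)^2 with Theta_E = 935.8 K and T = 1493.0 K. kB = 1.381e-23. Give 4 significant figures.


Step 1: x = Theta_E/T = 935.8/1493.0 = 0.6268
Step 2: x^2 = 0.3929
Step 3: exp(x) = 1.872
Step 4: c_v = 3*1.381e-23*0.3929*1.872/(1.872-1)^2 = 4.01e-23

4.01e-23


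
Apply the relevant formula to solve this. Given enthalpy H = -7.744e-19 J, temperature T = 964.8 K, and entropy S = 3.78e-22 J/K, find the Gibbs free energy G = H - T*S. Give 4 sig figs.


Step 1: T*S = 964.8 * 3.78e-22 = 3.647e-19 J
Step 2: G = H - T*S = -7.744e-19 - 3.647e-19
Step 3: G = -1.139e-18 J

-1.139e-18


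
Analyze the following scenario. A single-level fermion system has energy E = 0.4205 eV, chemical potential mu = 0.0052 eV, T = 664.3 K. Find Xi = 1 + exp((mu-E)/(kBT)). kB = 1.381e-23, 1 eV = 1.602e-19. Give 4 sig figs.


Step 1: (mu - E) = 0.0052 - 0.4205 = -0.4153 eV
Step 2: x = (mu-E)*eV/(kB*T) = -0.4153*1.602e-19/(1.381e-23*664.3) = -7.252
Step 3: exp(x) = 0.0007087
Step 4: Xi = 1 + 0.0007087 = 1.001

1.001


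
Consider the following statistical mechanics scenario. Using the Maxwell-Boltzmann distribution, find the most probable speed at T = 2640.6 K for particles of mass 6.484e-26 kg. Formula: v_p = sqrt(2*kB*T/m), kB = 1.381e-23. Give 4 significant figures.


Step 1: Numerator = 2*kB*T = 2*1.381e-23*2640.6 = 7.293e-20
Step 2: Ratio = 7.293e-20 / 6.484e-26 = 1.125e+06
Step 3: v_p = sqrt(1.125e+06) = 1061 m/s

1061


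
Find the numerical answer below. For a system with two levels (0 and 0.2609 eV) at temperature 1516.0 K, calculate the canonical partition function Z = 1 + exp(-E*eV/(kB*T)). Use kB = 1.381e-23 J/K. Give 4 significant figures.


Step 1: Compute beta*E = E*eV/(kB*T) = 0.2609*1.602e-19/(1.381e-23*1516.0) = 1.996
Step 2: exp(-beta*E) = exp(-1.996) = 0.1358
Step 3: Z = 1 + 0.1358 = 1.136

1.136


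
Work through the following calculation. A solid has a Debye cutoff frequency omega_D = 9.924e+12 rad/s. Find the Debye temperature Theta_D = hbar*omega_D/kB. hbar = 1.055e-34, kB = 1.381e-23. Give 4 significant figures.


Step 1: hbar*omega_D = 1.055e-34 * 9.924e+12 = 1.047e-21 J
Step 2: Theta_D = 1.047e-21 / 1.381e-23
Step 3: Theta_D = 75.81 K

75.81


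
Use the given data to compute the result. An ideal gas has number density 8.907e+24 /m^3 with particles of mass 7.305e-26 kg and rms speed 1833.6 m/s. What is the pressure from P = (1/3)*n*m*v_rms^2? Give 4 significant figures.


Step 1: v_rms^2 = 1833.6^2 = 3.362e+06
Step 2: n*m = 8.907e+24*7.305e-26 = 0.6507
Step 3: P = (1/3)*0.6507*3.362e+06 = 7.292e+05 Pa

7.292e+05


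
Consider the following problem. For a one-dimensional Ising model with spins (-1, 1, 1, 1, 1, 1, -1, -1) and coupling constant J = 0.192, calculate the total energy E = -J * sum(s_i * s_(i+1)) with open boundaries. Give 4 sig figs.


Step 1: Nearest-neighbor products: -1, 1, 1, 1, 1, -1, 1
Step 2: Sum of products = 3
Step 3: E = -0.192 * 3 = -0.576

-0.576


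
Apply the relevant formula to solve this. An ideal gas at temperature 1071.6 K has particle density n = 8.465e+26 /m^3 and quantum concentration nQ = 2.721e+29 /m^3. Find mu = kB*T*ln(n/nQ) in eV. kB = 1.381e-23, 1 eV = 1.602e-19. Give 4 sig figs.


Step 1: n/nQ = 8.465e+26/2.721e+29 = 0.003111
Step 2: ln(n/nQ) = -5.773
Step 3: mu = kB*T*ln(n/nQ) = 1.48e-20*-5.773 = -8.543e-20 J
Step 4: Convert to eV: -8.543e-20/1.602e-19 = -0.5333 eV

-0.5333


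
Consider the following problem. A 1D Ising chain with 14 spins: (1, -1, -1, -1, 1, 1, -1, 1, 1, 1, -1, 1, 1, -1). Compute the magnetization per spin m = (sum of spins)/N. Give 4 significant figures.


Step 1: Count up spins (+1): 8, down spins (-1): 6
Step 2: Total magnetization M = 8 - 6 = 2
Step 3: m = M/N = 2/14 = 0.1429

0.1429


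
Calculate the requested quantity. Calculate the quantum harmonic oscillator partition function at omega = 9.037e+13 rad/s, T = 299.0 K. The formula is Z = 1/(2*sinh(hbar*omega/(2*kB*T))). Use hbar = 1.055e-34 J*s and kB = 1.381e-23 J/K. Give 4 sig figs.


Step 1: Compute x = hbar*omega/(kB*T) = 1.055e-34*9.037e+13/(1.381e-23*299.0) = 2.309
Step 2: x/2 = 1.154
Step 3: sinh(x/2) = 1.429
Step 4: Z = 1/(2*1.429) = 0.35

0.35


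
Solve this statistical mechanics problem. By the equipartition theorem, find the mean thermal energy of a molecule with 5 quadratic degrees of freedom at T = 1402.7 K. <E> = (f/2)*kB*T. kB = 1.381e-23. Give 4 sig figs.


Step 1: f/2 = 5/2 = 2.5
Step 2: kB*T = 1.381e-23 * 1402.7 = 1.937e-20
Step 3: <E> = 2.5 * 1.937e-20 = 4.843e-20 J

4.843e-20


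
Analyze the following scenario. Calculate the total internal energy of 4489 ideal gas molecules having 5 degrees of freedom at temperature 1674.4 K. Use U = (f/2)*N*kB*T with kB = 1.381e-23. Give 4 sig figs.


Step 1: f/2 = 5/2 = 2.5
Step 2: N*kB*T = 4489*1.381e-23*1674.4 = 1.038e-16
Step 3: U = 2.5 * 1.038e-16 = 2.595e-16 J

2.595e-16


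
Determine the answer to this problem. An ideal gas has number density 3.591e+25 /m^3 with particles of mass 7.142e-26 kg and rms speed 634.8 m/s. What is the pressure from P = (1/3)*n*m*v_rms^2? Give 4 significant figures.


Step 1: v_rms^2 = 634.8^2 = 4.03e+05
Step 2: n*m = 3.591e+25*7.142e-26 = 2.565
Step 3: P = (1/3)*2.565*4.03e+05 = 3.445e+05 Pa

3.445e+05


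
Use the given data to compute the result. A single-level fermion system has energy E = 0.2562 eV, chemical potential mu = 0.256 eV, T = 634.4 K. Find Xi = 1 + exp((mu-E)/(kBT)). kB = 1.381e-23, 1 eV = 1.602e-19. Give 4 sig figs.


Step 1: (mu - E) = 0.256 - 0.2562 = -0.0002 eV
Step 2: x = (mu-E)*eV/(kB*T) = -0.0002*1.602e-19/(1.381e-23*634.4) = -0.003657
Step 3: exp(x) = 0.9963
Step 4: Xi = 1 + 0.9963 = 1.996

1.996


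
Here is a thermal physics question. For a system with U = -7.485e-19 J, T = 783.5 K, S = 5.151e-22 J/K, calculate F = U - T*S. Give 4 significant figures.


Step 1: T*S = 783.5 * 5.151e-22 = 4.036e-19 J
Step 2: F = U - T*S = -7.485e-19 - 4.036e-19
Step 3: F = -1.152e-18 J

-1.152e-18


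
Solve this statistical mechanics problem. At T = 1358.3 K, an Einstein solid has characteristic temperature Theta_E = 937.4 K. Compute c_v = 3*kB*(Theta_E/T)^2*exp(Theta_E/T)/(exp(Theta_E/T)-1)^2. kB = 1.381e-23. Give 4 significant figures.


Step 1: x = Theta_E/T = 937.4/1358.3 = 0.6901
Step 2: x^2 = 0.4763
Step 3: exp(x) = 1.994
Step 4: c_v = 3*1.381e-23*0.4763*1.994/(1.994-1)^2 = 3.982e-23

3.982e-23


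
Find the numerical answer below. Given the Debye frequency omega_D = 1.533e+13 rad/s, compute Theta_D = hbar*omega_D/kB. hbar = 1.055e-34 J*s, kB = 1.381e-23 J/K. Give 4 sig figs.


Step 1: hbar*omega_D = 1.055e-34 * 1.533e+13 = 1.617e-21 J
Step 2: Theta_D = 1.617e-21 / 1.381e-23
Step 3: Theta_D = 117.1 K

117.1


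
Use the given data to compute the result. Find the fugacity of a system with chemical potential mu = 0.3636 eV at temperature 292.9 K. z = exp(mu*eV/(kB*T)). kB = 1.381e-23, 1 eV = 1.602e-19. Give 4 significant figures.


Step 1: Convert mu to Joules: 0.3636*1.602e-19 = 5.825e-20 J
Step 2: kB*T = 1.381e-23*292.9 = 4.045e-21 J
Step 3: mu/(kB*T) = 14.4
Step 4: z = exp(14.4) = 1.795e+06

1.795e+06


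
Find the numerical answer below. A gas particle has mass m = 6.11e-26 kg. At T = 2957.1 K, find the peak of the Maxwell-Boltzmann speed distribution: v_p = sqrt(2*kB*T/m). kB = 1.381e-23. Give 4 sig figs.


Step 1: Numerator = 2*kB*T = 2*1.381e-23*2957.1 = 8.168e-20
Step 2: Ratio = 8.168e-20 / 6.11e-26 = 1.337e+06
Step 3: v_p = sqrt(1.337e+06) = 1156 m/s

1156


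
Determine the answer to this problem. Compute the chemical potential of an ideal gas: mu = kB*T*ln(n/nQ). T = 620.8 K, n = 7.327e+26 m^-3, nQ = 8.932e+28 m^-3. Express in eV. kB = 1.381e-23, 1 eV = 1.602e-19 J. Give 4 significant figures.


Step 1: n/nQ = 7.327e+26/8.932e+28 = 0.008203
Step 2: ln(n/nQ) = -4.803
Step 3: mu = kB*T*ln(n/nQ) = 8.573e-21*-4.803 = -4.118e-20 J
Step 4: Convert to eV: -4.118e-20/1.602e-19 = -0.257 eV

-0.257


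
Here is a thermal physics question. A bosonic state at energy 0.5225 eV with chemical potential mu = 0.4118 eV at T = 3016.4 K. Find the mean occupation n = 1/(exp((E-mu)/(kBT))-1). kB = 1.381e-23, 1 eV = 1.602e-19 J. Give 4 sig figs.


Step 1: (E - mu) = 0.1107 eV
Step 2: x = (E-mu)*eV/(kB*T) = 0.1107*1.602e-19/(1.381e-23*3016.4) = 0.4257
Step 3: exp(x) = 1.531
Step 4: n = 1/(exp(x)-1) = 1.884

1.884


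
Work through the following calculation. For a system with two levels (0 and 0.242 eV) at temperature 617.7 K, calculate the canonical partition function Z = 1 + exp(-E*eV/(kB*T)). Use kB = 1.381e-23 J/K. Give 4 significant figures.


Step 1: Compute beta*E = E*eV/(kB*T) = 0.242*1.602e-19/(1.381e-23*617.7) = 4.545
Step 2: exp(-beta*E) = exp(-4.545) = 0.01062
Step 3: Z = 1 + 0.01062 = 1.011

1.011


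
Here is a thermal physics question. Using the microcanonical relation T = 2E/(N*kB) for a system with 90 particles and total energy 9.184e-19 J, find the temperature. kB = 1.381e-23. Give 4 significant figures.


Step 1: Numerator = 2*E = 2*9.184e-19 = 1.837e-18 J
Step 2: Denominator = N*kB = 90*1.381e-23 = 1.243e-21
Step 3: T = 1.837e-18 / 1.243e-21 = 1478 K

1478


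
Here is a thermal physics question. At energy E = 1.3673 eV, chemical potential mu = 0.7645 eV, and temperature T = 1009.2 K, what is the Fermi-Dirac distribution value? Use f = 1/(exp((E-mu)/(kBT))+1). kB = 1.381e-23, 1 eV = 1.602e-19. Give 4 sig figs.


Step 1: (E - mu) = 1.3673 - 0.7645 = 0.6028 eV
Step 2: Convert: (E-mu)*eV = 9.657e-20 J
Step 3: x = (E-mu)*eV/(kB*T) = 6.929
Step 4: f = 1/(exp(6.929)+1) = 0.0009781

0.0009781


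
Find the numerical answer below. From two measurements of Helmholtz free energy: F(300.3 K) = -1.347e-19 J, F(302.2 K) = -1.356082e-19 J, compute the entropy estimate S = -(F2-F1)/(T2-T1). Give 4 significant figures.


Step 1: dF = F2 - F1 = -1.356082e-19 - (-1.347e-19) = -9.082e-22 J
Step 2: dT = T2 - T1 = 302.2 - 300.3 = 1.9 K
Step 3: S = -dF/dT = -(-9.082e-22)/1.9 = 4.78e-22 J/K

4.78e-22


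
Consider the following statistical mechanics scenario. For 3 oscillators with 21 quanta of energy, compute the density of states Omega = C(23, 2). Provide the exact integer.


Step 1: Use binomial coefficient C(23, 2)
Step 2: Numerator = 23! / 21!
Step 3: Denominator = 2!
Step 4: Omega = 253

253


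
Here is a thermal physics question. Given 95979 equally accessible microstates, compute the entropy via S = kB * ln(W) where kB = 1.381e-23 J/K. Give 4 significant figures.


Step 1: ln(W) = ln(95979) = 11.47
Step 2: S = kB * ln(W) = 1.381e-23 * 11.47
Step 3: S = 1.584e-22 J/K

1.584e-22


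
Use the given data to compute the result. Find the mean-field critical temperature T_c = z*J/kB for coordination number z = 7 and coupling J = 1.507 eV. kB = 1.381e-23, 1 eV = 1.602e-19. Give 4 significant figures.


Step 1: z*J = 7*1.507 = 10.55 eV
Step 2: Convert to Joules: 10.55*1.602e-19 = 1.69e-18 J
Step 3: T_c = 1.69e-18 / 1.381e-23 = 1.224e+05 K

1.224e+05


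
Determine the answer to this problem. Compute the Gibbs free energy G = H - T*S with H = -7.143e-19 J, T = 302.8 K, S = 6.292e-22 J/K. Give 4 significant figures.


Step 1: T*S = 302.8 * 6.292e-22 = 1.905e-19 J
Step 2: G = H - T*S = -7.143e-19 - 1.905e-19
Step 3: G = -9.048e-19 J

-9.048e-19


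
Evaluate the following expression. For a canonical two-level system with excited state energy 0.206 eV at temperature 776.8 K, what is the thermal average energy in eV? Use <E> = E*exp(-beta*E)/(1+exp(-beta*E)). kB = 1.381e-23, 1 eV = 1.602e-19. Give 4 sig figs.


Step 1: beta*E = 0.206*1.602e-19/(1.381e-23*776.8) = 3.076
Step 2: exp(-beta*E) = 0.04613
Step 3: <E> = 0.206*0.04613/(1+0.04613) = 0.009084 eV

0.009084


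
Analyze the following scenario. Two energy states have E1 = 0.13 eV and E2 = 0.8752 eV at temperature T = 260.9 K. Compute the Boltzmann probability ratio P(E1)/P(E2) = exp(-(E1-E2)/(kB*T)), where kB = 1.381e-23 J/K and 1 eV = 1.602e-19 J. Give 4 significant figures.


Step 1: Compute energy difference dE = E1 - E2 = 0.13 - 0.8752 = -0.7452 eV
Step 2: Convert to Joules: dE_J = -0.7452 * 1.602e-19 = -1.194e-19 J
Step 3: Compute exponent = -dE_J / (kB * T) = -(-1.194e-19) / (1.381e-23 * 260.9) = 33.13
Step 4: P(E1)/P(E2) = exp(33.13) = 2.453e+14

2.453e+14


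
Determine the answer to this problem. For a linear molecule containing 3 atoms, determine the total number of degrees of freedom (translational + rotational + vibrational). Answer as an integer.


Step 1: Translational DOF = 3
Step 2: Rotational DOF (linear) = 2
Step 3: Vibrational DOF = 3*3 - 5 = 4
Step 4: Total = 3 + 2 + 4 = 9

9


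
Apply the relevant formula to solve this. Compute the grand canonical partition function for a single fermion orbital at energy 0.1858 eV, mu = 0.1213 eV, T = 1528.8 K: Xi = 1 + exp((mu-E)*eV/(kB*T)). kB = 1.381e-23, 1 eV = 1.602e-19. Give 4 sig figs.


Step 1: (mu - E) = 0.1213 - 0.1858 = -0.0645 eV
Step 2: x = (mu-E)*eV/(kB*T) = -0.0645*1.602e-19/(1.381e-23*1528.8) = -0.4894
Step 3: exp(x) = 0.613
Step 4: Xi = 1 + 0.613 = 1.613

1.613


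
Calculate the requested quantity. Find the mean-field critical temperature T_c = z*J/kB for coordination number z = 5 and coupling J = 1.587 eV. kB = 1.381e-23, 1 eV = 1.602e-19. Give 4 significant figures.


Step 1: z*J = 5*1.587 = 7.935 eV
Step 2: Convert to Joules: 7.935*1.602e-19 = 1.271e-18 J
Step 3: T_c = 1.271e-18 / 1.381e-23 = 9.205e+04 K

9.205e+04


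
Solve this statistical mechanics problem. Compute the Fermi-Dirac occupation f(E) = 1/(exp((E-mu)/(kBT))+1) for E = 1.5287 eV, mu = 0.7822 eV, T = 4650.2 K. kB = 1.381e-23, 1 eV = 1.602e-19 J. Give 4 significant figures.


Step 1: (E - mu) = 1.5287 - 0.7822 = 0.7465 eV
Step 2: Convert: (E-mu)*eV = 1.196e-19 J
Step 3: x = (E-mu)*eV/(kB*T) = 1.862
Step 4: f = 1/(exp(1.862)+1) = 0.1344

0.1344


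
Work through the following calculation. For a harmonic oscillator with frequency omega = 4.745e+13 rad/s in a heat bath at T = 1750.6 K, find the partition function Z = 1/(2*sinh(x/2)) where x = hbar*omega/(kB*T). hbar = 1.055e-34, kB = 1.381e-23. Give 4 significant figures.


Step 1: Compute x = hbar*omega/(kB*T) = 1.055e-34*4.745e+13/(1.381e-23*1750.6) = 0.2071
Step 2: x/2 = 0.1035
Step 3: sinh(x/2) = 0.1037
Step 4: Z = 1/(2*0.1037) = 4.821

4.821


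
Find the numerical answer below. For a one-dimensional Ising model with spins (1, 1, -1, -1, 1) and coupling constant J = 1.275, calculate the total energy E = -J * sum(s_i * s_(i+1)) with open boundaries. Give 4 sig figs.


Step 1: Nearest-neighbor products: 1, -1, 1, -1
Step 2: Sum of products = 0
Step 3: E = -1.275 * 0 = 0

0


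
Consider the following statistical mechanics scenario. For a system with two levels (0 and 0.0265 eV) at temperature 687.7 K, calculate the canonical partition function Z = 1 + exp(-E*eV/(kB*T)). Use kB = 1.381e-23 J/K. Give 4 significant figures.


Step 1: Compute beta*E = E*eV/(kB*T) = 0.0265*1.602e-19/(1.381e-23*687.7) = 0.447
Step 2: exp(-beta*E) = exp(-0.447) = 0.6395
Step 3: Z = 1 + 0.6395 = 1.64

1.64


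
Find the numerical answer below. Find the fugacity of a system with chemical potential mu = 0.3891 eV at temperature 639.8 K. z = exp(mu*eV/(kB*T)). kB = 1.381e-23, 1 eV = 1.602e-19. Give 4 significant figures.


Step 1: Convert mu to Joules: 0.3891*1.602e-19 = 6.233e-20 J
Step 2: kB*T = 1.381e-23*639.8 = 8.836e-21 J
Step 3: mu/(kB*T) = 7.055
Step 4: z = exp(7.055) = 1158

1158
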